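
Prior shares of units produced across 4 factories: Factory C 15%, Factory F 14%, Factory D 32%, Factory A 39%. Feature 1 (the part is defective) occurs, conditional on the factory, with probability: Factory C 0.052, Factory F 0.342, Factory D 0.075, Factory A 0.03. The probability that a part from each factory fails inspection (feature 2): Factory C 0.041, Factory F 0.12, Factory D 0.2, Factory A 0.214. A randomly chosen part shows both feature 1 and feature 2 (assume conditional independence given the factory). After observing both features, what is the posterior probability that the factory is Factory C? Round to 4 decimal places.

Unnormalized posteriors (prior × likelihood):
  Factory C: 0.15 × 0.052 × 0.041 = 0.0003198
  Factory F: 0.14 × 0.342 × 0.12 = 0.0057456
  Factory D: 0.32 × 0.075 × 0.2 = 0.0048
  Factory A: 0.39 × 0.03 × 0.214 = 0.0025038
Normalizing constant = 0.0133692.
P(Factory C | evidence) = 0.0003198 / 0.0133692 ≈ 0.0239.

0.0239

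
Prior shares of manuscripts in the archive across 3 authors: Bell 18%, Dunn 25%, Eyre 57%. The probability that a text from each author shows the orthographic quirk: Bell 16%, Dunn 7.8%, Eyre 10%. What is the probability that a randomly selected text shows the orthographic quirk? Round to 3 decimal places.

By Bayes' rule, posterior ∝ prior × likelihood:
  Bell: 0.18 × 0.16 = 0.0288
  Dunn: 0.25 × 0.078 = 0.0195
  Eyre: 0.57 × 0.1 = 0.057
P(quirk) = 0.0288 + 0.0195 + 0.057 = 0.1053 → 0.105.

0.105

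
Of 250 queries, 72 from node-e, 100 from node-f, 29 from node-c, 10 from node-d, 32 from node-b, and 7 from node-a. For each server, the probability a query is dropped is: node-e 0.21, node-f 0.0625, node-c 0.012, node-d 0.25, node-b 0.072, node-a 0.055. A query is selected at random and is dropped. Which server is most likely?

node-e

Compute prior × likelihood for every hypothesis:
  node-e: 0.288 × 0.21 = 0.06048
  node-f: 0.4 × 0.0625 = 0.025
  node-c: 0.116 × 0.012 = 0.001392
  node-d: 0.04 × 0.25 = 0.01
  node-b: 0.128 × 0.072 = 0.009216
  node-a: 0.028 × 0.055 = 0.00154
Sum = 0.107628.
Largest term belongs to node-e, so node-e is most probable.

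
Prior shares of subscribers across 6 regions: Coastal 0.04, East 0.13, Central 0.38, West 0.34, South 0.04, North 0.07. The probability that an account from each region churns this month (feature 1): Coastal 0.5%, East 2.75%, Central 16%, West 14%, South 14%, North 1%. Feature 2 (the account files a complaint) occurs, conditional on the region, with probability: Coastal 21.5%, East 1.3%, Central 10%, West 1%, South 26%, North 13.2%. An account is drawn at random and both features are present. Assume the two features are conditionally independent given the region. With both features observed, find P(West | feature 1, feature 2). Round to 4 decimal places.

Compute prior × likelihood for every hypothesis:
  Coastal: 0.04 × 0.005 × 0.215 = 0.000043
  East: 0.13 × 0.0275 × 0.013 = 0.000046475
  Central: 0.38 × 0.16 × 0.1 = 0.00608
  West: 0.34 × 0.14 × 0.01 = 0.000476
  South: 0.04 × 0.14 × 0.26 = 0.001456
  North: 0.07 × 0.01 × 0.132 = 0.0000924
Normalizing constant = 0.008193875.
P(West | evidence) = 0.000476 / 0.008193875 ≈ 0.0581.

0.0581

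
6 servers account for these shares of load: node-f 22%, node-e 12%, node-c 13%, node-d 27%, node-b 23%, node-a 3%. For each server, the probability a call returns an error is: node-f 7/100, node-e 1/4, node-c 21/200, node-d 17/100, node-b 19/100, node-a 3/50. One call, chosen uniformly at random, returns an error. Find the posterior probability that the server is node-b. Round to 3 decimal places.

0.290

By Bayes' rule, posterior ∝ prior × likelihood:
  node-f: 0.22 × 0.07 = 0.0154
  node-e: 0.12 × 0.25 = 0.03
  node-c: 0.13 × 0.105 = 0.01365
  node-d: 0.27 × 0.17 = 0.0459
  node-b: 0.23 × 0.19 = 0.0437
  node-a: 0.03 × 0.06 = 0.0018
Total = 0.15045.
P(node-b | evidence) = 0.0437 / 0.15045 ≈ 0.290.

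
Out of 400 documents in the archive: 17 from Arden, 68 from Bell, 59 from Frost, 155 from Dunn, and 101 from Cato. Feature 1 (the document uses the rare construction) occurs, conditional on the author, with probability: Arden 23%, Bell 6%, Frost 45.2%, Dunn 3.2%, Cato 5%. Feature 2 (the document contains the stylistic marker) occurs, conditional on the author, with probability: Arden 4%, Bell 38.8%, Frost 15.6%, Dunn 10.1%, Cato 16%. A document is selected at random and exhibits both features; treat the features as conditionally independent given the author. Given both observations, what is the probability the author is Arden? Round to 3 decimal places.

0.022

Unnormalized posteriors (prior × likelihood):
  Arden: 0.0425 × 0.23 × 0.04 = 0.000391
  Bell: 0.17 × 0.06 × 0.388 = 0.0039576
  Frost: 0.1475 × 0.452 × 0.156 = 0.01040052
  Dunn: 0.3875 × 0.032 × 0.101 = 0.0012524
  Cato: 0.2525 × 0.05 × 0.16 = 0.00202
Sum = 0.01802152.
P(Arden | evidence) = 0.000391 / 0.01802152 ≈ 0.022.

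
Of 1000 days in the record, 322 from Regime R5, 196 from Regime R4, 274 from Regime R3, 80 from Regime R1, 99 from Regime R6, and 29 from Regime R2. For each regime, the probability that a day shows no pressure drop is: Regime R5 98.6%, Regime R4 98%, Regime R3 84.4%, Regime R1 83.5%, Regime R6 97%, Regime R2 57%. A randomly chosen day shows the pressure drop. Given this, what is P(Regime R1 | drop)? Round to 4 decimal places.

0.1654

Taking complements, P(drop | each) = Regime R5 0.014, Regime R4 0.02, Regime R3 0.156, Regime R1 0.165, Regime R6 0.03, Regime R2 0.43.
By Bayes' rule, posterior ∝ prior × likelihood:
  Regime R5: 0.322 × 0.014 = 0.004508
  Regime R4: 0.196 × 0.02 = 0.00392
  Regime R3: 0.274 × 0.156 = 0.042744
  Regime R1: 0.08 × 0.165 = 0.0132
  Regime R6: 0.099 × 0.03 = 0.00297
  Regime R2: 0.029 × 0.43 = 0.01247
Sum = 0.079812.
P(Regime R1 | evidence) = 0.0132 / 0.079812 ≈ 0.1654.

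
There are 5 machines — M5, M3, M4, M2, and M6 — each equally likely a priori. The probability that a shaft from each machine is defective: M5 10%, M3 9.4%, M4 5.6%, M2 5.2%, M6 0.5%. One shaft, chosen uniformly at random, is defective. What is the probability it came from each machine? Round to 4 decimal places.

M5 0.3257, M3 0.3062, M4 0.1824, M2 0.1694, M6 0.0163

With a uniform prior (1/5 each), posterior ∝ likelihood:
  M5: 0.1
  M3: 0.094
  M4: 0.056
  M2: 0.052
  M6: 0.005
Normalizing constant = 0.307.
P(M5 | defective) = 0.1/0.307 ≈ 0.3257
P(M3 | defective) = 0.094/0.307 ≈ 0.3062
P(M4 | defective) = 0.056/0.307 ≈ 0.1824
P(M2 | defective) = 0.052/0.307 ≈ 0.1694
P(M6 | defective) = 0.005/0.307 ≈ 0.0163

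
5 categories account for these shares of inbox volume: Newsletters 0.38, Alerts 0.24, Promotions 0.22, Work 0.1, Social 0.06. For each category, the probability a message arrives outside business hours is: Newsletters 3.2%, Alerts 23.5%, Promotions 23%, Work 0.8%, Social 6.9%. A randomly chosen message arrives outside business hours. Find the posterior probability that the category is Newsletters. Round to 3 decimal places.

Compute prior × likelihood for every hypothesis:
  Newsletters: 0.38 × 0.032 = 0.01216
  Alerts: 0.24 × 0.235 = 0.0564
  Promotions: 0.22 × 0.23 = 0.0506
  Work: 0.1 × 0.008 = 0.0008
  Social: 0.06 × 0.069 = 0.00414
Normalizing constant = 0.1241.
P(Newsletters | evidence) = 0.01216 / 0.1241 ≈ 0.098.

0.098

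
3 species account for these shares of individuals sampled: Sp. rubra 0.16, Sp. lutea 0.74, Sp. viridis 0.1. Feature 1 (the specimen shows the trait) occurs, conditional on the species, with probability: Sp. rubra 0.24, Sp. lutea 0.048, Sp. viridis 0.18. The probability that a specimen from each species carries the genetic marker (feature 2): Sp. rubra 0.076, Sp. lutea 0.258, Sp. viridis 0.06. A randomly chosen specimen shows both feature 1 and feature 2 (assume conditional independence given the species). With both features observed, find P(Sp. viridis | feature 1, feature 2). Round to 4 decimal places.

0.0821

Prior × likelihood for each hypothesis:
  Sp. rubra: 0.16 × 0.24 × 0.076 = 0.0029184
  Sp. lutea: 0.74 × 0.048 × 0.258 = 0.00916416
  Sp. viridis: 0.1 × 0.18 × 0.06 = 0.00108
Normalizing constant = 0.01316256.
P(Sp. viridis | evidence) = 0.00108 / 0.01316256 ≈ 0.0821.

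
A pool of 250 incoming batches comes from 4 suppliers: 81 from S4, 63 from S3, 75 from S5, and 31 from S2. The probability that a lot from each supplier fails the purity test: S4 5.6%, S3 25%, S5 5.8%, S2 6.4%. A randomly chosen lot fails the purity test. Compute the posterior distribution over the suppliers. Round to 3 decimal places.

Unnormalized posteriors (prior × likelihood):
  S4: 0.324 × 0.056 = 0.018144
  S3: 0.252 × 0.25 = 0.063
  S5: 0.3 × 0.058 = 0.0174
  S2: 0.124 × 0.064 = 0.007936
Total = 0.10648.
P(S4 | off-spec) = 0.018144/0.10648 ≈ 0.170
P(S3 | off-spec) = 0.063/0.10648 ≈ 0.592
P(S5 | off-spec) = 0.0174/0.10648 ≈ 0.163
P(S2 | off-spec) = 0.007936/0.10648 ≈ 0.075
(Check: 0.170+0.592+0.163+0.075 = 1.000.)

S4 0.170, S3 0.592, S5 0.163, S2 0.075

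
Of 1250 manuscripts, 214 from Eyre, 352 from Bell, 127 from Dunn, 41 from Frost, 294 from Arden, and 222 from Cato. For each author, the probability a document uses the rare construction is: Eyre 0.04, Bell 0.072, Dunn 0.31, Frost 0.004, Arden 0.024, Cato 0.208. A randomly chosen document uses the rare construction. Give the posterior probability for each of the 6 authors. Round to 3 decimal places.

Eyre 0.068, Bell 0.200, Dunn 0.311, Frost 0.001, Arden 0.056, Cato 0.365

Prior × likelihood for each hypothesis:
  Eyre: 0.1712 × 0.04 = 0.006848
  Bell: 0.2816 × 0.072 = 0.0202752
  Dunn: 0.1016 × 0.31 = 0.031496
  Frost: 0.0328 × 0.004 = 0.0001312
  Arden: 0.2352 × 0.024 = 0.0056448
  Cato: 0.1776 × 0.208 = 0.0369408
Total = 0.101336.
P(Eyre | rare-form) = 0.006848/0.101336 ≈ 0.068
P(Bell | rare-form) = 0.0202752/0.101336 ≈ 0.200
P(Dunn | rare-form) = 0.031496/0.101336 ≈ 0.311
P(Frost | rare-form) = 0.0001312/0.101336 ≈ 0.001
P(Arden | rare-form) = 0.0056448/0.101336 ≈ 0.056
P(Cato | rare-form) = 0.0369408/0.101336 ≈ 0.365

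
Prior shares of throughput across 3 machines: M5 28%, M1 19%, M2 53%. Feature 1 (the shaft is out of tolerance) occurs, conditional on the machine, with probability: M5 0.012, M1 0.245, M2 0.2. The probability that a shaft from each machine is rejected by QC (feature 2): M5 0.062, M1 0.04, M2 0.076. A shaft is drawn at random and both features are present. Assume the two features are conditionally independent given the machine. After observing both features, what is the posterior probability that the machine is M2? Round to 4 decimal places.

Prior × likelihood for each hypothesis:
  M5: 0.28 × 0.012 × 0.062 = 0.00020832
  M1: 0.19 × 0.245 × 0.04 = 0.001862
  M2: 0.53 × 0.2 × 0.076 = 0.008056
Normalizing constant = 0.01012632.
P(M2 | evidence) = 0.008056 / 0.01012632 ≈ 0.7956.

0.7956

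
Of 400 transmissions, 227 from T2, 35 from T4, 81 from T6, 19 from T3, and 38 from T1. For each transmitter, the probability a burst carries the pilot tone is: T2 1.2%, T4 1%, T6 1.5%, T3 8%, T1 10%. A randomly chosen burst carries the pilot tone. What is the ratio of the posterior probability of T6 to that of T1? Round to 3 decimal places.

Prior × likelihood for each hypothesis:
  T2: 0.5675 × 0.012 = 0.00681
  T4: 0.0875 × 0.01 = 0.000875
  T6: 0.2025 × 0.015 = 0.0030375
  T3: 0.0475 × 0.08 = 0.0038
  T1: 0.095 × 0.1 = 0.0095
Sum = 0.0240225.
The ratio is 0.0030375 / 0.0095 (the normalizer cancels) = 0.320.

0.320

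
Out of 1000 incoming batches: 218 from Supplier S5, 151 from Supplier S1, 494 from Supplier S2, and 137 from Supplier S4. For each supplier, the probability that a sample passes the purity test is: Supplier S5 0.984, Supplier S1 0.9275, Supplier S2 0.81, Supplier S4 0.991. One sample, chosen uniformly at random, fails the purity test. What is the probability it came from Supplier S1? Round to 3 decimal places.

0.100

Taking complements, P(off-spec | each) = Supplier S5 0.016, Supplier S1 0.0725, Supplier S2 0.19, Supplier S4 0.009.
Prior × likelihood for each hypothesis:
  Supplier S5: 0.218 × 0.016 = 0.003488
  Supplier S1: 0.151 × 0.0725 = 0.0109475
  Supplier S2: 0.494 × 0.19 = 0.09386
  Supplier S4: 0.137 × 0.009 = 0.001233
Normalizing constant = 0.1095285.
P(Supplier S1 | evidence) = 0.0109475 / 0.1095285 ≈ 0.100.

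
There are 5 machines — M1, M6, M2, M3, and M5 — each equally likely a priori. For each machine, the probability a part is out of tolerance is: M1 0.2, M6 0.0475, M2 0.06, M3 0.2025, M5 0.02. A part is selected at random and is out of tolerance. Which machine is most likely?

M3

Since the prior is uniform, the posterior is proportional to the likelihood:
  M1: 0.2
  M6: 0.0475
  M2: 0.06
  M3: 0.2025
  M5: 0.02
Sum = 0.53.
Largest term belongs to M3, so M3 is most probable.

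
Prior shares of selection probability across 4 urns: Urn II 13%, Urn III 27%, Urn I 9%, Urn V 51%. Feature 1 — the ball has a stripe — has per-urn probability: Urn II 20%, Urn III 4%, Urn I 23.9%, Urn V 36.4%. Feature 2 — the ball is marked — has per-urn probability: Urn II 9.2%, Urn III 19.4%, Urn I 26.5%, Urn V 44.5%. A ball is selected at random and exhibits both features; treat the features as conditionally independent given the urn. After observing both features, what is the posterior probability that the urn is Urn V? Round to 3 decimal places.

By Bayes' rule, posterior ∝ prior × likelihood:
  Urn II: 0.13 × 0.2 × 0.092 = 0.002392
  Urn III: 0.27 × 0.04 × 0.194 = 0.0020952
  Urn I: 0.09 × 0.239 × 0.265 = 0.00570015
  Urn V: 0.51 × 0.364 × 0.445 = 0.0826098
Sum = 0.09279715.
P(Urn V | evidence) = 0.0826098 / 0.09279715 ≈ 0.890.

0.890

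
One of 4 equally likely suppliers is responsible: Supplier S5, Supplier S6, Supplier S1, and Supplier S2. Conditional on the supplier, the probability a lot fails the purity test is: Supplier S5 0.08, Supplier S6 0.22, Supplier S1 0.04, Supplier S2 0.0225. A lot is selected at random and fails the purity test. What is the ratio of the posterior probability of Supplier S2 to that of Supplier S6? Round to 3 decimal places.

Since the prior is uniform, the posterior is proportional to the likelihood:
  Supplier S5: 0.08
  Supplier S6: 0.22
  Supplier S1: 0.04
  Supplier S2: 0.0225
Sum = 0.3625.
The ratio is 0.0225 / 0.22 (the normalizer cancels) = 0.102.

0.102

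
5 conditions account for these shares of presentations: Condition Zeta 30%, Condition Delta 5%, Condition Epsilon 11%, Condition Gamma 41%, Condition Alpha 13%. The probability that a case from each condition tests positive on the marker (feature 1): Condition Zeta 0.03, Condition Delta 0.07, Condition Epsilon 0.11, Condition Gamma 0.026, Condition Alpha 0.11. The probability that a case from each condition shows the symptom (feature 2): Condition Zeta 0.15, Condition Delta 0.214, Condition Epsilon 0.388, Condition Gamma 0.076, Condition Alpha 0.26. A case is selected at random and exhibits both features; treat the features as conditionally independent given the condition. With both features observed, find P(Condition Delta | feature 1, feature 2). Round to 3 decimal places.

Compute prior × likelihood for every hypothesis:
  Condition Zeta: 0.3 × 0.03 × 0.15 = 0.00135
  Condition Delta: 0.05 × 0.07 × 0.214 = 0.000749
  Condition Epsilon: 0.11 × 0.11 × 0.388 = 0.0046948
  Condition Gamma: 0.41 × 0.026 × 0.076 = 0.00081016
  Condition Alpha: 0.13 × 0.11 × 0.26 = 0.003718
Sum = 0.01132196.
P(Condition Delta | evidence) = 0.000749 / 0.01132196 ≈ 0.066.

0.066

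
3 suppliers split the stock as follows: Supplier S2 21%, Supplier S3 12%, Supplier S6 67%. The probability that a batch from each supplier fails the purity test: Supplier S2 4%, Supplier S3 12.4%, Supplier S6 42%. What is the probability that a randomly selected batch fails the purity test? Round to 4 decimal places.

By Bayes' rule, posterior ∝ prior × likelihood:
  Supplier S2: 0.21 × 0.04 = 0.0084
  Supplier S3: 0.12 × 0.124 = 0.01488
  Supplier S6: 0.67 × 0.42 = 0.2814
P(off-spec) = 0.0084 + 0.01488 + 0.2814 = 0.30468 → 0.3047.

0.3047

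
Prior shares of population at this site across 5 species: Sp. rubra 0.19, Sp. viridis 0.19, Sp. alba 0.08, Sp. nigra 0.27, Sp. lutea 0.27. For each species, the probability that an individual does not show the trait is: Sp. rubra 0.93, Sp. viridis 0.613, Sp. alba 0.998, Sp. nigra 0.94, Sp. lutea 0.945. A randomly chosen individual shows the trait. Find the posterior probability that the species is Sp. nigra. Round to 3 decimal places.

Taking complements, P(trait | each) = Sp. rubra 0.07, Sp. viridis 0.387, Sp. alba 0.002, Sp. nigra 0.06, Sp. lutea 0.055.
Compute prior × likelihood for every hypothesis:
  Sp. rubra: 0.19 × 0.07 = 0.0133
  Sp. viridis: 0.19 × 0.387 = 0.07353
  Sp. alba: 0.08 × 0.002 = 0.00016
  Sp. nigra: 0.27 × 0.06 = 0.0162
  Sp. lutea: 0.27 × 0.055 = 0.01485
Total = 0.11804.
P(Sp. nigra | evidence) = 0.0162 / 0.11804 ≈ 0.137.

0.137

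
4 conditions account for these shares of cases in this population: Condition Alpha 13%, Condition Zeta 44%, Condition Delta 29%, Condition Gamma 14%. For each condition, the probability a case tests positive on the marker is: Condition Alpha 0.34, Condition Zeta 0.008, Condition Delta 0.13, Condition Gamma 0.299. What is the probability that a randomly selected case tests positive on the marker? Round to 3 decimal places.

Compute prior × likelihood for every hypothesis:
  Condition Alpha: 0.13 × 0.34 = 0.0442
  Condition Zeta: 0.44 × 0.008 = 0.00352
  Condition Delta: 0.29 × 0.13 = 0.0377
  Condition Gamma: 0.14 × 0.299 = 0.04186
P(marker-positive) = 0.0442 + 0.00352 + 0.0377 + 0.04186 = 0.12728 → 0.127.

0.127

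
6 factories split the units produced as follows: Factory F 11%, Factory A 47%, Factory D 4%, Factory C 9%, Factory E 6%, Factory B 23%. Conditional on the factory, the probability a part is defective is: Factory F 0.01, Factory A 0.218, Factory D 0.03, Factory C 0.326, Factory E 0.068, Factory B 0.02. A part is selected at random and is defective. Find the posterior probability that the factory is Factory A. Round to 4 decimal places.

Unnormalized posteriors (prior × likelihood):
  Factory F: 0.11 × 0.01 = 0.0011
  Factory A: 0.47 × 0.218 = 0.10246
  Factory D: 0.04 × 0.03 = 0.0012
  Factory C: 0.09 × 0.326 = 0.02934
  Factory E: 0.06 × 0.068 = 0.00408
  Factory B: 0.23 × 0.02 = 0.0046
Sum = 0.14278.
P(Factory A | evidence) = 0.10246 / 0.14278 ≈ 0.7176.

0.7176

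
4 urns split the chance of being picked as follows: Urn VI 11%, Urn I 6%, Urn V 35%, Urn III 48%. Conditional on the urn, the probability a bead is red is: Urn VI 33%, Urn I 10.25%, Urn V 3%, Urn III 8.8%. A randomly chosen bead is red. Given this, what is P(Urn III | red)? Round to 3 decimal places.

0.444

Unnormalized posteriors (prior × likelihood):
  Urn VI: 0.11 × 0.33 = 0.0363
  Urn I: 0.06 × 0.1025 = 0.00615
  Urn V: 0.35 × 0.03 = 0.0105
  Urn III: 0.48 × 0.088 = 0.04224
Normalizing constant = 0.09519.
P(Urn III | evidence) = 0.04224 / 0.09519 ≈ 0.444.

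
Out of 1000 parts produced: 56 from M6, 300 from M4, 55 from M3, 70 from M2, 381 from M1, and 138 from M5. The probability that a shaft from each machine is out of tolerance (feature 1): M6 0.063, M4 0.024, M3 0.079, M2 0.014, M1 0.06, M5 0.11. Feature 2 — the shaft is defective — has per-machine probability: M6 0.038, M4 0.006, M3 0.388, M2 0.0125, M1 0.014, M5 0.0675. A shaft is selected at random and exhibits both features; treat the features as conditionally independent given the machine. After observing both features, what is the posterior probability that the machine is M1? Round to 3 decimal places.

Compute prior × likelihood for every hypothesis:
  M6: 0.056 × 0.063 × 0.038 = 0.000134064
  M4: 0.3 × 0.024 × 0.006 = 0.0000432
  M3: 0.055 × 0.079 × 0.388 = 0.00168586
  M2: 0.07 × 0.014 × 0.0125 = 0.00001225
  M1: 0.381 × 0.06 × 0.014 = 0.00032004
  M5: 0.138 × 0.11 × 0.0675 = 0.00102465
Normalizing constant = 0.003220064.
P(M1 | evidence) = 0.00032004 / 0.003220064 ≈ 0.099.

0.099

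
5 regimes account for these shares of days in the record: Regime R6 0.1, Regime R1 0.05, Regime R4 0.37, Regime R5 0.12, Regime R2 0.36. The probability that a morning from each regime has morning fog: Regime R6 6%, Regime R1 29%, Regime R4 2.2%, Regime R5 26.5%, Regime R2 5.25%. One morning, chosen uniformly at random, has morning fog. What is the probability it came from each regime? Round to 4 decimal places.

Regime R6 0.0756, Regime R1 0.1828, Regime R4 0.1026, Regime R5 0.4008, Regime R2 0.2382

Unnormalized posteriors (prior × likelihood):
  Regime R6: 0.1 × 0.06 = 0.006
  Regime R1: 0.05 × 0.29 = 0.0145
  Regime R4: 0.37 × 0.022 = 0.00814
  Regime R5: 0.12 × 0.265 = 0.0318
  Regime R2: 0.36 × 0.0525 = 0.0189
Normalizing constant = 0.07934.
P(Regime R6 | fog) = 0.006/0.07934 ≈ 0.0756
P(Regime R1 | fog) = 0.0145/0.07934 ≈ 0.1828
P(Regime R4 | fog) = 0.00814/0.07934 ≈ 0.1026
P(Regime R5 | fog) = 0.0318/0.07934 ≈ 0.4008
P(Regime R2 | fog) = 0.0189/0.07934 ≈ 0.2382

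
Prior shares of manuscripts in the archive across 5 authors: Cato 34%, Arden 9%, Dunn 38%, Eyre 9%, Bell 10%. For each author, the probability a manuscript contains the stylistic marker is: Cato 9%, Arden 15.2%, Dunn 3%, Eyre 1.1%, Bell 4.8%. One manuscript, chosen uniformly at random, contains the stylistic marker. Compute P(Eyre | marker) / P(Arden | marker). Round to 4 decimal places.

Unnormalized posteriors (prior × likelihood):
  Cato: 0.34 × 0.09 = 0.0306
  Arden: 0.09 × 0.152 = 0.01368
  Dunn: 0.38 × 0.03 = 0.0114
  Eyre: 0.09 × 0.011 = 0.00099
  Bell: 0.1 × 0.048 = 0.0048
Normalizing constant = 0.06147.
The ratio is 0.00099 / 0.01368 (the normalizer cancels) = 0.0724.

0.0724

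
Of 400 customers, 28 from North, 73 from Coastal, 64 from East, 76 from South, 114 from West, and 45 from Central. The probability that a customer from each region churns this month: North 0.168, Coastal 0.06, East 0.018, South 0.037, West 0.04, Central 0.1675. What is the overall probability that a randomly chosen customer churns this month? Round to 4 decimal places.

Prior × likelihood for each hypothesis:
  North: 0.07 × 0.168 = 0.01176
  Coastal: 0.1825 × 0.06 = 0.01095
  East: 0.16 × 0.018 = 0.00288
  South: 0.19 × 0.037 = 0.00703
  West: 0.285 × 0.04 = 0.0114
  Central: 0.1125 × 0.1675 = 0.01884375
P(churn) = 0.01176 + 0.01095 + 0.00288 + 0.00703 + 0.0114 + 0.01884375 = 0.06286375 → 0.0629.

0.0629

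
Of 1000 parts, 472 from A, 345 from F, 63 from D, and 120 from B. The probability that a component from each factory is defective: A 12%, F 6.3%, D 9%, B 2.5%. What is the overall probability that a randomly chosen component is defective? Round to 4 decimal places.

Prior × likelihood for each hypothesis:
  A: 0.472 × 0.12 = 0.05664
  F: 0.345 × 0.063 = 0.021735
  D: 0.063 × 0.09 = 0.00567
  B: 0.12 × 0.025 = 0.003
P(defective) = 0.05664 + 0.021735 + 0.00567 + 0.003 = 0.087045 → 0.0870.

0.0870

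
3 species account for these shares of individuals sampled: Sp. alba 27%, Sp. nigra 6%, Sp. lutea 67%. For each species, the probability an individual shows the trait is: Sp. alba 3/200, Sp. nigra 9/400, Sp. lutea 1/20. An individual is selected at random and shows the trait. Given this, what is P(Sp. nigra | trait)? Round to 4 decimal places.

0.0347

Unnormalized posteriors (prior × likelihood):
  Sp. alba: 0.27 × 0.015 = 0.00405
  Sp. nigra: 0.06 × 0.0225 = 0.00135
  Sp. lutea: 0.67 × 0.05 = 0.0335
Total = 0.0389.
P(Sp. nigra | evidence) = 0.00135 / 0.0389 ≈ 0.0347.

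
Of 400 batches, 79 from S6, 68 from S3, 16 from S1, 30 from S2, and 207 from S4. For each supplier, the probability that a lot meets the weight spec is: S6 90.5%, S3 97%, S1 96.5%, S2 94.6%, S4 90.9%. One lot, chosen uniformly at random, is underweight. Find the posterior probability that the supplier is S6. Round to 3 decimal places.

0.246

Taking complements, P(underweight | each) = S6 0.095, S3 0.03, S1 0.035, S2 0.054, S4 0.091.
Compute prior × likelihood for every hypothesis:
  S6: 0.1975 × 0.095 = 0.0187625
  S3: 0.17 × 0.03 = 0.0051
  S1: 0.04 × 0.035 = 0.0014
  S2: 0.075 × 0.054 = 0.00405
  S4: 0.5175 × 0.091 = 0.0470925
Sum = 0.076405.
P(S6 | evidence) = 0.0187625 / 0.076405 ≈ 0.246.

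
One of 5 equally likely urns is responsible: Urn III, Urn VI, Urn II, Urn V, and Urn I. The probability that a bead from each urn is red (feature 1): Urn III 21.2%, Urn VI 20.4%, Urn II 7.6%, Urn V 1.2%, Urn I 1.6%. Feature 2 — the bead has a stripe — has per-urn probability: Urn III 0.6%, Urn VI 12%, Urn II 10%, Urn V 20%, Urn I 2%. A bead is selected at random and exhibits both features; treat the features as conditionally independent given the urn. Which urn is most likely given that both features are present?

Urn VI

Since the prior is uniform, the posterior is proportional to the likelihood:
  Urn III: 0.212 × 0.006 = 0.001272
  Urn VI: 0.204 × 0.12 = 0.02448
  Urn II: 0.076 × 0.1 = 0.0076
  Urn V: 0.012 × 0.2 = 0.0024
  Urn I: 0.016 × 0.02 = 0.00032
Normalizing constant = 0.036072.
Largest term belongs to Urn VI, so Urn VI is most probable.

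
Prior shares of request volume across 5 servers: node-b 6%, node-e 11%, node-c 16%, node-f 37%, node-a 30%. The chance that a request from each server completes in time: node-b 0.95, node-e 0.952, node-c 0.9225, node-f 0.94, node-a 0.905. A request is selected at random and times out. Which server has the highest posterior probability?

node-a

Taking complements, P(timeout | each) = node-b 0.05, node-e 0.048, node-c 0.0775, node-f 0.06, node-a 0.095.
Unnormalized posteriors (prior × likelihood):
  node-b: 0.06 × 0.05 = 0.003
  node-e: 0.11 × 0.048 = 0.00528
  node-c: 0.16 × 0.0775 = 0.0124
  node-f: 0.37 × 0.06 = 0.0222
  node-a: 0.3 × 0.095 = 0.0285
Total = 0.07138.
Largest term belongs to node-a, so node-a is most probable.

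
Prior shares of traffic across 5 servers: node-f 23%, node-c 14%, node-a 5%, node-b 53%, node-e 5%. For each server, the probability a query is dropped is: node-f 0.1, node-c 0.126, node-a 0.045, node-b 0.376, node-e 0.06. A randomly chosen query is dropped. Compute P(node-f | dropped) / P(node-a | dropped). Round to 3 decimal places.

10.222

Compute prior × likelihood for every hypothesis:
  node-f: 0.23 × 0.1 = 0.023
  node-c: 0.14 × 0.126 = 0.01764
  node-a: 0.05 × 0.045 = 0.00225
  node-b: 0.53 × 0.376 = 0.19928
  node-e: 0.05 × 0.06 = 0.003
Sum = 0.24517.
The ratio is 0.023 / 0.00225 (the normalizer cancels) = 10.222.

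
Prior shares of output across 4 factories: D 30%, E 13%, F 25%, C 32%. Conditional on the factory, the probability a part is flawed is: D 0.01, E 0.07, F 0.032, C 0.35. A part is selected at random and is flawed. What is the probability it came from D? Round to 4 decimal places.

0.0227

Compute prior × likelihood for every hypothesis:
  D: 0.3 × 0.01 = 0.003
  E: 0.13 × 0.07 = 0.0091
  F: 0.25 × 0.032 = 0.008
  C: 0.32 × 0.35 = 0.112
Normalizing constant = 0.1321.
P(D | evidence) = 0.003 / 0.1321 ≈ 0.0227.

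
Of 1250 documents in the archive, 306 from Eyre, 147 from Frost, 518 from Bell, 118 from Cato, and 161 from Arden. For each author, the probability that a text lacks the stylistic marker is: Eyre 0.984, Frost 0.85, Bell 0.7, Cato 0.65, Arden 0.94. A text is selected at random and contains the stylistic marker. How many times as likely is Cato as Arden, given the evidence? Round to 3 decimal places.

Taking complements, P(marker | each) = Eyre 0.016, Frost 0.15, Bell 0.3, Cato 0.35, Arden 0.06.
Prior × likelihood for each hypothesis:
  Eyre: 0.2448 × 0.016 = 0.0039168
  Frost: 0.1176 × 0.15 = 0.01764
  Bell: 0.4144 × 0.3 = 0.12432
  Cato: 0.0944 × 0.35 = 0.03304
  Arden: 0.1288 × 0.06 = 0.007728
Sum = 0.1866448.
The ratio is 0.03304 / 0.007728 (the normalizer cancels) = 4.275.

4.275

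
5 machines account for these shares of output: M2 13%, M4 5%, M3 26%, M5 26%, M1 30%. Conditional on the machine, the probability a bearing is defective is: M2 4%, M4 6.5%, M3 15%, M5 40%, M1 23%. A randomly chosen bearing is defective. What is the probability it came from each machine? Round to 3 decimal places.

By Bayes' rule, posterior ∝ prior × likelihood:
  M2: 0.13 × 0.04 = 0.0052
  M4: 0.05 × 0.065 = 0.00325
  M3: 0.26 × 0.15 = 0.039
  M5: 0.26 × 0.4 = 0.104
  M1: 0.3 × 0.23 = 0.069
Total = 0.22045.
P(M2 | defective) = 0.0052/0.22045 ≈ 0.024
P(M4 | defective) = 0.00325/0.22045 ≈ 0.015
P(M3 | defective) = 0.039/0.22045 ≈ 0.177
P(M5 | defective) = 0.104/0.22045 ≈ 0.472
P(M1 | defective) = 0.069/0.22045 ≈ 0.313

M2 0.024, M4 0.015, M3 0.177, M5 0.472, M1 0.313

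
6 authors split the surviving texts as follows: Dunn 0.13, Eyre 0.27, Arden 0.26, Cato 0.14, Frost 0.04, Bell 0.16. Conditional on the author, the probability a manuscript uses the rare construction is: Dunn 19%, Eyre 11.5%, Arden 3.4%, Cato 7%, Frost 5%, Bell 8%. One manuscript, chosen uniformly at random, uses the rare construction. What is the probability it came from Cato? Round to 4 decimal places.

0.1099

Unnormalized posteriors (prior × likelihood):
  Dunn: 0.13 × 0.19 = 0.0247
  Eyre: 0.27 × 0.115 = 0.03105
  Arden: 0.26 × 0.034 = 0.00884
  Cato: 0.14 × 0.07 = 0.0098
  Frost: 0.04 × 0.05 = 0.002
  Bell: 0.16 × 0.08 = 0.0128
Total = 0.08919.
P(Cato | evidence) = 0.0098 / 0.08919 ≈ 0.1099.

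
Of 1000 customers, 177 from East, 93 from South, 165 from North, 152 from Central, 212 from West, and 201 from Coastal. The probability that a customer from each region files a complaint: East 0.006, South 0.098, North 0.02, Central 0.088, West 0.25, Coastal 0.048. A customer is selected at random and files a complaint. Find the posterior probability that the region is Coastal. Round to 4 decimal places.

0.1078

Compute prior × likelihood for every hypothesis:
  East: 0.177 × 0.006 = 0.001062
  South: 0.093 × 0.098 = 0.009114
  North: 0.165 × 0.02 = 0.0033
  Central: 0.152 × 0.088 = 0.013376
  West: 0.212 × 0.25 = 0.053
  Coastal: 0.201 × 0.048 = 0.009648
Normalizing constant = 0.0895.
P(Coastal | evidence) = 0.009648 / 0.0895 ≈ 0.1078.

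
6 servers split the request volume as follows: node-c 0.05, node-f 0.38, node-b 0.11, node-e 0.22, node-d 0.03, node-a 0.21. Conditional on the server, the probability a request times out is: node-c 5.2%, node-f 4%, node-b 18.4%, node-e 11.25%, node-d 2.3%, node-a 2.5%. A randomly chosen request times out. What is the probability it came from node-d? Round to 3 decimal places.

Prior × likelihood for each hypothesis:
  node-c: 0.05 × 0.052 = 0.0026
  node-f: 0.38 × 0.04 = 0.0152
  node-b: 0.11 × 0.184 = 0.02024
  node-e: 0.22 × 0.1125 = 0.02475
  node-d: 0.03 × 0.023 = 0.00069
  node-a: 0.21 × 0.025 = 0.00525
Sum = 0.06873.
P(node-d | evidence) = 0.00069 / 0.06873 ≈ 0.010.

0.010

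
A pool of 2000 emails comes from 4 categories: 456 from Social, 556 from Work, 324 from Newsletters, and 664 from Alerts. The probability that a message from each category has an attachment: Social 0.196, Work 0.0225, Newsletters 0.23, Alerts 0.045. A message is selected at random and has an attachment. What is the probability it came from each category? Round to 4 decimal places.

Social 0.4333, Work 0.0606, Newsletters 0.3612, Alerts 0.1448

Unnormalized posteriors (prior × likelihood):
  Social: 0.228 × 0.196 = 0.044688
  Work: 0.278 × 0.0225 = 0.006255
  Newsletters: 0.162 × 0.23 = 0.03726
  Alerts: 0.332 × 0.045 = 0.01494
Normalizing constant = 0.103143.
P(Social | attachment) = 0.044688/0.103143 ≈ 0.4333
P(Work | attachment) = 0.006255/0.103143 ≈ 0.0606
P(Newsletters | attachment) = 0.03726/0.103143 ≈ 0.3612
P(Alerts | attachment) = 0.01494/0.103143 ≈ 0.1448
(Check: 0.4333+0.0606+0.3612+0.1448 = 0.9999.)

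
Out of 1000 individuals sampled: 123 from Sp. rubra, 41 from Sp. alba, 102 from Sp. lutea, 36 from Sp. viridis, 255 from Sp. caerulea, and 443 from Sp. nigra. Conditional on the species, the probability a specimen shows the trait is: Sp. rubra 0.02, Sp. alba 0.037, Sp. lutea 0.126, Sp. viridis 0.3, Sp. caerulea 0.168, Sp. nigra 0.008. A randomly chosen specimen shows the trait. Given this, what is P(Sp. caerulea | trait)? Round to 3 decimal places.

0.579

By Bayes' rule, posterior ∝ prior × likelihood:
  Sp. rubra: 0.123 × 0.02 = 0.00246
  Sp. alba: 0.041 × 0.037 = 0.001517
  Sp. lutea: 0.102 × 0.126 = 0.012852
  Sp. viridis: 0.036 × 0.3 = 0.0108
  Sp. caerulea: 0.255 × 0.168 = 0.04284
  Sp. nigra: 0.443 × 0.008 = 0.003544
Total = 0.074013.
P(Sp. caerulea | evidence) = 0.04284 / 0.074013 ≈ 0.579.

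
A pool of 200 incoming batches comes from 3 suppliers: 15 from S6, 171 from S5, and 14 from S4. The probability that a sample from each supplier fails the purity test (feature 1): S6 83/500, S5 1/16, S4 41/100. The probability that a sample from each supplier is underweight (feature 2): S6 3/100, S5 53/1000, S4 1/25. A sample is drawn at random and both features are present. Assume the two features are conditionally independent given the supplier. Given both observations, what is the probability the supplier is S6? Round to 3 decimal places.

0.086

Prior × likelihood for each hypothesis:
  S6: 0.075 × 0.166 × 0.03 = 0.0003735
  S5: 0.855 × 0.0625 × 0.053 = 0.0028321875
  S4: 0.07 × 0.41 × 0.04 = 0.001148
Sum = 0.0043536875.
P(S6 | evidence) = 0.0003735 / 0.0043536875 ≈ 0.086.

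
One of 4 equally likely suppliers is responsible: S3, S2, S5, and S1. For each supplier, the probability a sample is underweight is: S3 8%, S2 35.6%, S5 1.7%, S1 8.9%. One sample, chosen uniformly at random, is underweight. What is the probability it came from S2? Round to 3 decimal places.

0.657

With a uniform prior (1/4 each), posterior ∝ likelihood:
  S3: 0.08
  S2: 0.356
  S5: 0.017
  S1: 0.089
Normalizing constant = 0.542.
P(S2 | evidence) = 0.356 / 0.542 ≈ 0.657.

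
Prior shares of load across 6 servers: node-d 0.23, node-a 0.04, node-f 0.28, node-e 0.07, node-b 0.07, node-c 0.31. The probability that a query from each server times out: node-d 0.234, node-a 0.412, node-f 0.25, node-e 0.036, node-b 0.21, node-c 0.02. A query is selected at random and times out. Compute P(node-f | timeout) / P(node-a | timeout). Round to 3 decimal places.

4.248

Compute prior × likelihood for every hypothesis:
  node-d: 0.23 × 0.234 = 0.05382
  node-a: 0.04 × 0.412 = 0.01648
  node-f: 0.28 × 0.25 = 0.07
  node-e: 0.07 × 0.036 = 0.00252
  node-b: 0.07 × 0.21 = 0.0147
  node-c: 0.31 × 0.02 = 0.0062
Sum = 0.16372.
The ratio is 0.07 / 0.01648 (the normalizer cancels) = 4.248.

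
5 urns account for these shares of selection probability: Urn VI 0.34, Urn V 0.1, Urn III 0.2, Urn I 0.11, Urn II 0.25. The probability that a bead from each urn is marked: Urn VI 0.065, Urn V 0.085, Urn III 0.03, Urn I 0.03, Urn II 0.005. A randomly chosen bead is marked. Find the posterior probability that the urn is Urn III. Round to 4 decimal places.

Unnormalized posteriors (prior × likelihood):
  Urn VI: 0.34 × 0.065 = 0.0221
  Urn V: 0.1 × 0.085 = 0.0085
  Urn III: 0.2 × 0.03 = 0.006
  Urn I: 0.11 × 0.03 = 0.0033
  Urn II: 0.25 × 0.005 = 0.00125
Sum = 0.04115.
P(Urn III | evidence) = 0.006 / 0.04115 ≈ 0.1458.

0.1458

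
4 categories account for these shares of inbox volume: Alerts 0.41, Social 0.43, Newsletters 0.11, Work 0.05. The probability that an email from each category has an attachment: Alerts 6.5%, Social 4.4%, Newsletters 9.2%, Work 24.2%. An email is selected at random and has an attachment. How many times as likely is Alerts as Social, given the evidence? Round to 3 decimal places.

By Bayes' rule, posterior ∝ prior × likelihood:
  Alerts: 0.41 × 0.065 = 0.02665
  Social: 0.43 × 0.044 = 0.01892
  Newsletters: 0.11 × 0.092 = 0.01012
  Work: 0.05 × 0.242 = 0.0121
Total = 0.06779.
The ratio is 0.02665 / 0.01892 (the normalizer cancels) = 1.409.

1.409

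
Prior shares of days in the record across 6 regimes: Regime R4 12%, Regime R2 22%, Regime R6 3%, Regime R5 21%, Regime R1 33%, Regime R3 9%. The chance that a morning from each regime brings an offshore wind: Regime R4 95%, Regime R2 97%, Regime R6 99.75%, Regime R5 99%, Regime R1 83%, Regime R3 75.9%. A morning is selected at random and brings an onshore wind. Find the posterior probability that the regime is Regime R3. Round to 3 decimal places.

0.234

Taking complements, P(onshore | each) = Regime R4 0.05, Regime R2 0.03, Regime R6 0.0025, Regime R5 0.01, Regime R1 0.17, Regime R3 0.241.
Prior × likelihood for each hypothesis:
  Regime R4: 0.12 × 0.05 = 0.006
  Regime R2: 0.22 × 0.03 = 0.0066
  Regime R6: 0.03 × 0.0025 = 0.000075
  Regime R5: 0.21 × 0.01 = 0.0021
  Regime R1: 0.33 × 0.17 = 0.0561
  Regime R3: 0.09 × 0.241 = 0.02169
Normalizing constant = 0.092565.
P(Regime R3 | evidence) = 0.02169 / 0.092565 ≈ 0.234.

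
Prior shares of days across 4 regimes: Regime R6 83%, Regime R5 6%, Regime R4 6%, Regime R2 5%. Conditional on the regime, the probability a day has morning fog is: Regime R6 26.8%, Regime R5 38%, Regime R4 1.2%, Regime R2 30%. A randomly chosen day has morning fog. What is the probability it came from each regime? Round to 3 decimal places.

Regime R6 0.852, Regime R5 0.087, Regime R4 0.003, Regime R2 0.057

By Bayes' rule, posterior ∝ prior × likelihood:
  Regime R6: 0.83 × 0.268 = 0.22244
  Regime R5: 0.06 × 0.38 = 0.0228
  Regime R4: 0.06 × 0.012 = 0.00072
  Regime R2: 0.05 × 0.3 = 0.015
Total = 0.26096.
P(Regime R6 | fog) = 0.22244/0.26096 ≈ 0.852
P(Regime R5 | fog) = 0.0228/0.26096 ≈ 0.087
P(Regime R4 | fog) = 0.00072/0.26096 ≈ 0.003
P(Regime R2 | fog) = 0.015/0.26096 ≈ 0.057
(Check: 0.852+0.087+0.003+0.057 = 0.999.)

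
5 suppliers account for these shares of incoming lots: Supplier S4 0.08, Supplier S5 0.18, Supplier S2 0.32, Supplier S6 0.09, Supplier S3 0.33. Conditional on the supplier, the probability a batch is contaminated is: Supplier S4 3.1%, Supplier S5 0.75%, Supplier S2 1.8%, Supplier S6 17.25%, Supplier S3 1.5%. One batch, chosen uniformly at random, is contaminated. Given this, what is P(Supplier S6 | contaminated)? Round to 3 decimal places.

0.516

By Bayes' rule, posterior ∝ prior × likelihood:
  Supplier S4: 0.08 × 0.031 = 0.00248
  Supplier S5: 0.18 × 0.0075 = 0.00135
  Supplier S2: 0.32 × 0.018 = 0.00576
  Supplier S6: 0.09 × 0.1725 = 0.015525
  Supplier S3: 0.33 × 0.015 = 0.00495
Sum = 0.030065.
P(Supplier S6 | evidence) = 0.015525 / 0.030065 ≈ 0.516.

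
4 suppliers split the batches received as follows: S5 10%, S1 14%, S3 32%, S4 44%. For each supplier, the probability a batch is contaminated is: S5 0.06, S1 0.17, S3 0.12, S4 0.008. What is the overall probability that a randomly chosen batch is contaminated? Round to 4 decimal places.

Prior × likelihood for each hypothesis:
  S5: 0.1 × 0.06 = 0.006
  S1: 0.14 × 0.17 = 0.0238
  S3: 0.32 × 0.12 = 0.0384
  S4: 0.44 × 0.008 = 0.00352
P(contaminated) = 0.006 + 0.0238 + 0.0384 + 0.00352 = 0.07172 → 0.0717.

0.0717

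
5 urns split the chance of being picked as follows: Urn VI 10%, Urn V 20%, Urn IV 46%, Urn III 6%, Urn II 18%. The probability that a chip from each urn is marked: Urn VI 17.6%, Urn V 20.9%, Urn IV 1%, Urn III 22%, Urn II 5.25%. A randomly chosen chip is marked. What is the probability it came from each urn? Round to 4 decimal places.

By Bayes' rule, posterior ∝ prior × likelihood:
  Urn VI: 0.1 × 0.176 = 0.0176
  Urn V: 0.2 × 0.209 = 0.0418
  Urn IV: 0.46 × 0.01 = 0.0046
  Urn III: 0.06 × 0.22 = 0.0132
  Urn II: 0.18 × 0.0525 = 0.00945
Normalizing constant = 0.08665.
P(Urn VI | marked) = 0.0176/0.08665 ≈ 0.2031
P(Urn V | marked) = 0.0418/0.08665 ≈ 0.4824
P(Urn IV | marked) = 0.0046/0.08665 ≈ 0.0531
P(Urn III | marked) = 0.0132/0.08665 ≈ 0.1523
P(Urn II | marked) = 0.00945/0.08665 ≈ 0.1091

Urn VI 0.2031, Urn V 0.4824, Urn IV 0.0531, Urn III 0.1523, Urn II 0.1091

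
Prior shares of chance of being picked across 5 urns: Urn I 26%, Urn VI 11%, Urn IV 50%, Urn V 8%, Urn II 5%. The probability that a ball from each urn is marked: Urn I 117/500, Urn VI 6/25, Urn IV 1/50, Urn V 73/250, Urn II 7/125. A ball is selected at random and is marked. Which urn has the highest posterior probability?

Compute prior × likelihood for every hypothesis:
  Urn I: 0.26 × 0.234 = 0.06084
  Urn VI: 0.11 × 0.24 = 0.0264
  Urn IV: 0.5 × 0.02 = 0.01
  Urn V: 0.08 × 0.292 = 0.02336
  Urn II: 0.05 × 0.056 = 0.0028
Normalizing constant = 0.1234.
Largest term belongs to Urn I, so Urn I is most probable.

Urn I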